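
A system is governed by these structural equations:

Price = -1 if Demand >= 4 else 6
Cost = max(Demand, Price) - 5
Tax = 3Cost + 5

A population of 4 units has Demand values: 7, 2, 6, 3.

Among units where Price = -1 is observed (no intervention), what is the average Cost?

1.5

E[Cost|Price=-1] averages over only the 2 units with Price=-1 (Demand = 7, 6): Cost = 2, 1, mean 1.5.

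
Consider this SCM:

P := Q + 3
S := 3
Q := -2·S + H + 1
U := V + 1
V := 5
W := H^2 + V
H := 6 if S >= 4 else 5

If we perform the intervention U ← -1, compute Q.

0

do(U=-1) replaces the equation U := V + 1 with the constant U = -1.
No directed path runs from U to Q, so Q keeps its natural value.
H = 6 if S >= 4 else 5  [with S=3]  = 5
Q = -2·S + H + 1  [with S=3, H=5]  = 0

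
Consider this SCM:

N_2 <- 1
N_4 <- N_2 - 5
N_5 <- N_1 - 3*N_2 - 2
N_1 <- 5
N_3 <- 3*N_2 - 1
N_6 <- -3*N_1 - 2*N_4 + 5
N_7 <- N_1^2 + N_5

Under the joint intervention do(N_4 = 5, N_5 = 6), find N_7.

31

Under do(N_4 = 5, N_5 = 6), each intervened variable's structural equation is replaced by its fixed value.
N_7 = N_1^2 + N_5  [with N_1=5, N_5=6]  = 31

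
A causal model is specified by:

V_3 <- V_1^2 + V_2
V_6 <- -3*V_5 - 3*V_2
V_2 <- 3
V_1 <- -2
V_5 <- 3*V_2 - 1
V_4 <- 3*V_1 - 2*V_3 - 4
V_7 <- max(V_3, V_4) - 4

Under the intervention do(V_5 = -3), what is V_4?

-24

The intervention breaks the incoming arrows to V_5: V_5 <- 3*V_2 - 1 no longer applies, and V_5 = -3.
Since V_4 is not a descendant of the intervened variable, it is unaffected.
V_3 = V_1^2 + V_2  [with V_1=-2, V_2=3]  = 7
V_4 = 3*V_1 - 2*V_3 - 4  [with V_1=-2, V_3=7]  = -24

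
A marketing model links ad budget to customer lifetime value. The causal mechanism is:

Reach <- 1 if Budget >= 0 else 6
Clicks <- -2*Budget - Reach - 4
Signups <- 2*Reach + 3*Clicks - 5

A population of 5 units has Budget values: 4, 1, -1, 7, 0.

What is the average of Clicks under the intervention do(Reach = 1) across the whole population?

Under do(Reach=1), Reach's equation is replaced by Reach=1 for every unit. Per-unit Clicks: -13, -7, -3, -19, -5. Mean = -9.4.

-9.4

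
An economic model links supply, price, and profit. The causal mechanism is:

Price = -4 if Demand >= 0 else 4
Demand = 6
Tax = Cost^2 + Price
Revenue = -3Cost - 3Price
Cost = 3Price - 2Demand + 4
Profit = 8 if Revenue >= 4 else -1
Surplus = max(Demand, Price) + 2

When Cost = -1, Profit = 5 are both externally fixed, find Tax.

-3

The joint intervention fixes Cost = -1, Profit = 5, removing each variable's own equation.
Price = -4 if Demand >= 0 else 4  [with Demand=6]  = -4
Tax = Cost^2 + Price  [with Cost=-1, Price=-4]  = -3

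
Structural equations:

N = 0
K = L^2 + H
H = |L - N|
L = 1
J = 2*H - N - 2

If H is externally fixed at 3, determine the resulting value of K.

The intervention breaks the incoming arrows to H: H = |L - N| no longer applies, and H = 3.
K = L^2 + H  [with L=1, H=3]  = 4

4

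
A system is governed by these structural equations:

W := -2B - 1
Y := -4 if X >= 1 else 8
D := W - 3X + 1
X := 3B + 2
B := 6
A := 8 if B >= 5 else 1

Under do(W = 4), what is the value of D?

-55

Under do(W=4), the mechanism W := -2B - 1 is discarded; W is fixed at 4.
X = 3B + 2  [with B=6]  = 20
D = W - 3X + 1  [with W=4, X=20]  = -55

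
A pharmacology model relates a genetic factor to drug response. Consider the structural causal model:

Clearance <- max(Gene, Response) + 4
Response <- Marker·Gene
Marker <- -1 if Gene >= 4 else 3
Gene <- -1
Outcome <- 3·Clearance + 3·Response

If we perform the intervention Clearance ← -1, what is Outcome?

Intervening sets Clearance = -1 and removes its equation (Clearance <- max(Gene, Response) + 4).
Marker = -1 if Gene >= 4 else 3  [with Gene=-1]  = 3
Response = Marker·Gene  [with Marker=3, Gene=-1]  = -3
Outcome = 3·Clearance + 3·Response  [with Clearance=-1, Response=-3]  = -12

-12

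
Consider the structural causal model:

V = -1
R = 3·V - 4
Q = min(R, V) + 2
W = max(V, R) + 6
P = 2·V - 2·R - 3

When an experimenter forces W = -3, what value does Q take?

The intervention breaks the incoming arrows to W: W = max(V, R) + 6 no longer applies, and W = -3.
Q is not downstream of the intervention, so its value is determined by the original equations.
R = 3·V - 4  [with V=-1]  = -7
Q = min(R, V) + 2  [with R=-7, V=-1]  = -5

-5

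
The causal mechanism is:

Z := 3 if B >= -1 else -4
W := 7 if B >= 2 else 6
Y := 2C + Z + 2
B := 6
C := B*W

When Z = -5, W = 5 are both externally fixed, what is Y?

57

The joint intervention fixes Z = -5, W = 5, removing each variable's own equation.
C = B*W  [with B=6, W=5]  = 30
Y = 2C + Z + 2  [with C=30, Z=-5]  = 57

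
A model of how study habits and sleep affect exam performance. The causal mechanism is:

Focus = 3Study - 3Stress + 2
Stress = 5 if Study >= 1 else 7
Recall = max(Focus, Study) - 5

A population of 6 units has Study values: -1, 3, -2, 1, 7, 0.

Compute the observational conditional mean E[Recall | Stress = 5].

Conditioning on Stress=5 selects the 3 unit(s) with Study ∈ {3, 1, 7}. Their Recall values: -2, -4, 3. Mean = -1.

-1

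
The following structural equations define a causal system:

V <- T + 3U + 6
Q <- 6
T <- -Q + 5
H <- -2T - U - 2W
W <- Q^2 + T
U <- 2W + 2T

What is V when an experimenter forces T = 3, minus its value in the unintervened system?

52

Under do(T=3), the mechanism T <- -Q + 5 is discarded; T is fixed at 3.
W = Q^2 + T  [with Q=6, T=3]  = 39
U = 2W + 2T  [with W=39, T=3]  = 84
V = T + 3U + 6  [with T=3, U=84]  = 261
Without intervention: T = -Q + 5  [with Q=6]  = -1; W = Q^2 + T  [with Q=6, T=-1]  = 35; U = 2W + 2T  [with W=35, T=-1]  = 68; V = T + 3U + 6  [with T=-1, U=68]  = 209.
Change = 261 − 209 = 52.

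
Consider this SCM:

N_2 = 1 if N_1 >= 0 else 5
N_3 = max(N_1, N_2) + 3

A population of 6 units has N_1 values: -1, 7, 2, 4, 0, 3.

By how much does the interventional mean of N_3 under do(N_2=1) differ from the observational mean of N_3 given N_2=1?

The intervention sets N_2=1 in all 6 units regardless of N_1. Recomputing N_3 per unit gives 4, 10, 5, 7, 4, 6; average 6.
E[N_3|N_2=1] averages over only the 5 units with N_2=1 (N_1 = 7, 2, 4, 0, 3): N_3 = 10, 5, 7, 4, 6, mean 6.4.
Difference = 6 − 6.4 = -0.4.

-0.4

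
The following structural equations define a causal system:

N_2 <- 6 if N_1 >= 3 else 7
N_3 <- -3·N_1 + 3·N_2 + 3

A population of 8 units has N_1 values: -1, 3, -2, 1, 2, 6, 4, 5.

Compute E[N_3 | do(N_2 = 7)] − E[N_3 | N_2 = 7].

-6.75

do(N_2=7) breaks N_2's dependence on N_1. With N_2=7 fixed, N_3 across the units is 27, 15, 30, 21, 18, 6, 12, 9, mean 17.25.
E[N_3|N_2=7] averages over only the 4 units with N_2=7 (N_1 = -1, -2, 1, 2): N_3 = 27, 30, 21, 18, mean 24.
Difference = 17.25 − 24 = -6.75.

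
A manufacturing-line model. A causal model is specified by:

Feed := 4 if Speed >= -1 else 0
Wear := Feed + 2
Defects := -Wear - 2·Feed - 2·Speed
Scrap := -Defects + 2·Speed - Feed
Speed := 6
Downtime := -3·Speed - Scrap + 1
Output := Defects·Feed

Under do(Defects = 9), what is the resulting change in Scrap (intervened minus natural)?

Intervening sets Defects = 9 and removes its equation (Defects := -Wear - 2·Feed - 2·Speed).
Feed = 4 if Speed >= -1 else 0  [with Speed=6]  = 4
Scrap = -Defects + 2·Speed - Feed  [with Defects=9, Speed=6, Feed=4]  = -1
Without intervention: Feed = 4 if Speed >= -1 else 0  [with Speed=6]  = 4; Wear = Feed + 2  [with Feed=4]  = 6; Defects = -Wear - 2·Feed - 2·Speed  [with Wear=6, Feed=4, Speed=6]  = -26; Scrap = -Defects + 2·Speed - Feed  [with Defects=-26, Speed=6, Feed=4]  = 34.
Change = -1 − 34 = -35.

-35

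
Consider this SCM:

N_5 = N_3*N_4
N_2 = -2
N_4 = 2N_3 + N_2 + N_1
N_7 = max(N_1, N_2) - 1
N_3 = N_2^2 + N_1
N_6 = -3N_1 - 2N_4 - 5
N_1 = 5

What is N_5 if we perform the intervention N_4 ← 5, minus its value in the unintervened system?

-144

Intervening sets N_4 = 5 and removes its equation (N_4 = 2N_3 + N_2 + N_1).
N_3 = N_2^2 + N_1  [with N_2=-2, N_1=5]  = 9
N_5 = N_3*N_4  [with N_3=9, N_4=5]  = 45
Without intervention: N_3 = N_2^2 + N_1  [with N_2=-2, N_1=5]  = 9; N_4 = 2N_3 + N_2 + N_1  [with N_3=9, N_2=-2, N_1=5]  = 21; N_5 = N_3*N_4  [with N_3=9, N_4=21]  = 189.
Change = 45 − 189 = -144.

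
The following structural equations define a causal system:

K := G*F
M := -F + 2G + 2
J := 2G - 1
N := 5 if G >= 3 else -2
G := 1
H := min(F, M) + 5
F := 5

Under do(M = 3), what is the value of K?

Under do(M=3), the mechanism M := -F + 2G + 2 is discarded; M is fixed at 3.
Since K is not a descendant of the intervened variable, it is unaffected.
K = G*F  [with G=1, F=5]  = 5

5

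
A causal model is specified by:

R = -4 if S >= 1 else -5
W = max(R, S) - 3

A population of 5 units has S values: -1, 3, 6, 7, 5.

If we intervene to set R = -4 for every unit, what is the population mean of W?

1

Every unit gets R=-4 under the intervention. W values become -4, 0, 3, 4, 2; E[W|do(R=-4)] = 1.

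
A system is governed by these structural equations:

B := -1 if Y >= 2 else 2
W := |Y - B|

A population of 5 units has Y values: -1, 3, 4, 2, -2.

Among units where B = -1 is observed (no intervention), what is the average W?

Observing B=-1 restricts to units where B's equation naturally yields -1: Y ∈ {3, 4, 2}. In that subpopulation W = 4, 5, 3, mean 4.

4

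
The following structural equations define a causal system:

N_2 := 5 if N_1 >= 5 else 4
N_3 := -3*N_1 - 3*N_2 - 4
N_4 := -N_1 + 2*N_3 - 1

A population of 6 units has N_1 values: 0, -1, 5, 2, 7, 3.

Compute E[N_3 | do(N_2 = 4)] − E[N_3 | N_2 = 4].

-5

do(N_2=4) breaks N_2's dependence on N_1. With N_2=4 fixed, N_3 across the units is -16, -13, -31, -22, -37, -25, mean -24.
Observing N_2=4 restricts to units where N_2's equation naturally yields 4: N_1 ∈ {0, -1, 2, 3}. In that subpopulation N_3 = -16, -13, -22, -25, mean -19.
Difference = -24 − (-19) = -5.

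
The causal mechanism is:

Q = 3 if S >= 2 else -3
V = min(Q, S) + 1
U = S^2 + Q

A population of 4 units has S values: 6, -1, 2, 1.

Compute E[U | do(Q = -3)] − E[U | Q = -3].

9.5

Under do(Q=-3), Q's equation is replaced by Q=-3 for every unit. Per-unit U: 33, -2, 1, -2. Mean = 7.5.
Observing Q=-3 restricts to units where Q's equation naturally yields -3: S ∈ {-1, 1}. In that subpopulation U = -2, -2, mean -2.
Difference = 7.5 − (-2) = 9.5.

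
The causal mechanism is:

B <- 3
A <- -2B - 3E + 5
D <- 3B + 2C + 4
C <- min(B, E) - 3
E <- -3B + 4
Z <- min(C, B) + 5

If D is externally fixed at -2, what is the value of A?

14

The intervention breaks the incoming arrows to D: D <- 3B + 2C + 4 no longer applies, and D = -2.
Since A is not a descendant of the intervened variable, it is unaffected.
E = -3B + 4  [with B=3]  = -5
A = -2B - 3E + 5  [with B=3, E=-5]  = 14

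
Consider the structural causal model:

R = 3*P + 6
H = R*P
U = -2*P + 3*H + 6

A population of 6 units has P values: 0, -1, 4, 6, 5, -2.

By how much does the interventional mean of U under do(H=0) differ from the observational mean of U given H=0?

-6

The intervention sets H=0 in all 6 units regardless of P. Recomputing U per unit gives 6, 8, -2, -6, -4, 10; average 2.
Conditioning on H=0 selects the 2 unit(s) with P ∈ {0, -2}. Their U values: 6, 10. Mean = 8.
Difference = 2 − 8 = -6.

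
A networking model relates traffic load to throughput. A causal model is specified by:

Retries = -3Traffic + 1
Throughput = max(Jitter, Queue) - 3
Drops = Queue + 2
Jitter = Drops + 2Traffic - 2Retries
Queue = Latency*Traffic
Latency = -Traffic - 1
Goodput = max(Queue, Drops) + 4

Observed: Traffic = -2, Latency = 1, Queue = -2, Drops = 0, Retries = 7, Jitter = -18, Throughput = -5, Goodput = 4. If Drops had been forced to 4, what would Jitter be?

Under do(Drops=4), the mechanism Drops = Queue + 2 is discarded; Drops is fixed at 4.
Retries = -3Traffic + 1  [with Traffic=-2]  = 7
Jitter = Drops + 2Traffic - 2Retries  [with Drops=4, Traffic=-2, Retries=7]  = -14

-14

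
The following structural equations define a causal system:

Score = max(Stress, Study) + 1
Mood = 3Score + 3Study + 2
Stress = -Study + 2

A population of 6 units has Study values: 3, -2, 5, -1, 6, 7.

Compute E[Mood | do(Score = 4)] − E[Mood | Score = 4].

6

Under do(Score=4), Score's equation is replaced by Score=4 for every unit. Per-unit Mood: 23, 8, 29, 11, 32, 35. Mean = 23.
E[Mood|Score=4] averages over only the 2 units with Score=4 (Study = 3, -1): Mood = 23, 11, mean 17.
Difference = 23 − 17 = 6.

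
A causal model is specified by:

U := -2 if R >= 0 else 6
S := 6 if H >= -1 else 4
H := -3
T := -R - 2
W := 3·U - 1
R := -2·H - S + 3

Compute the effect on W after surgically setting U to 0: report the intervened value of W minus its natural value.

6

Under do(U=0), the mechanism U := -2 if R >= 0 else 6 is discarded; U is fixed at 0.
W = 3·U - 1  [with U=0]  = -1
Without intervention: S = 6 if H >= -1 else 4  [with H=-3]  = 4; R = -2·H - S + 3  [with H=-3, S=4]  = 5; U = -2 if R >= 0 else 6  [with R=5]  = -2; W = 3·U - 1  [with U=-2]  = -7.
Change = -1 − (-7) = 6.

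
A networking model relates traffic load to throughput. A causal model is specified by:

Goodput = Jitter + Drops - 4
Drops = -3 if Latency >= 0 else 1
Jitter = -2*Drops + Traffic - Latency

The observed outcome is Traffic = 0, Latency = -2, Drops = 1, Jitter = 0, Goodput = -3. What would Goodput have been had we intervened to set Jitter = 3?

0

Intervening sets Jitter = 3 and removes its equation (Jitter = -2*Drops + Traffic - Latency).
Drops = -3 if Latency >= 0 else 1  [with Latency=-2]  = 1
Goodput = Jitter + Drops - 4  [with Jitter=3, Drops=1]  = 0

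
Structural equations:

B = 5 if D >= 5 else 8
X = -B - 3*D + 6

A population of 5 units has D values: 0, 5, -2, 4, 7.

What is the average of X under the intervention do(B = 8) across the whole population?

-10.4

The intervention sets B=8 in all 5 units regardless of D. Recomputing X per unit gives -2, -17, 4, -14, -23; average -10.4.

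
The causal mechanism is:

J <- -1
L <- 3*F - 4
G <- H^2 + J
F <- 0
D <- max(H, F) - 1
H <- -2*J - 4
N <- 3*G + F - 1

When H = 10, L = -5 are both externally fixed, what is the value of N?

Setting H = 10, L = -5 by intervention discards those variables' equations.
G = H^2 + J  [with H=10, J=-1]  = 99
N = 3*G + F - 1  [with G=99, F=0]  = 296

296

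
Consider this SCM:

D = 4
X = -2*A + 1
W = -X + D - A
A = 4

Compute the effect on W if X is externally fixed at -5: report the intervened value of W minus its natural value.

-2

The intervention breaks the incoming arrows to X: X = -2*A + 1 no longer applies, and X = -5.
W = -X + D - A  [with X=-5, D=4, A=4]  = 5
Without intervention: X = -2*A + 1  [with A=4]  = -7; W = -X + D - A  [with X=-7, D=4, A=4]  = 7.
Change = 5 − 7 = -2.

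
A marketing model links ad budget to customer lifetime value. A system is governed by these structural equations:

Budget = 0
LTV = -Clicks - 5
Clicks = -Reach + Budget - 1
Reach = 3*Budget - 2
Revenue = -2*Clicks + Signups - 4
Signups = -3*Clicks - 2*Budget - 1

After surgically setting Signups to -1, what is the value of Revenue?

Intervening sets Signups = -1 and removes its equation (Signups = -3*Clicks - 2*Budget - 1).
Reach = 3*Budget - 2  [with Budget=0]  = -2
Clicks = -Reach + Budget - 1  [with Reach=-2, Budget=0]  = 1
Revenue = -2*Clicks + Signups - 4  [with Clicks=1, Signups=-1]  = -7

-7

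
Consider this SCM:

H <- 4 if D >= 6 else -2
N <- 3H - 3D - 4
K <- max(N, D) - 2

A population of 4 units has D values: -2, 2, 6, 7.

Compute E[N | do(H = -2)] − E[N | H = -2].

-9.75

do(H=-2) breaks H's dependence on D. With H=-2 fixed, N across the units is -4, -16, -28, -31, mean -19.75.
Conditioning on H=-2 selects the 2 unit(s) with D ∈ {-2, 2}. Their N values: -4, -16. Mean = -10.
Difference = -19.75 − (-10) = -9.75.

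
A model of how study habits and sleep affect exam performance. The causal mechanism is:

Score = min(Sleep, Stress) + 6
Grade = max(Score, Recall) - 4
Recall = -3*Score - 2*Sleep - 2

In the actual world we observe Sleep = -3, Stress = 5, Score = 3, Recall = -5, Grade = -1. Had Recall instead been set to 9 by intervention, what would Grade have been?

Intervening sets Recall = 9 and removes its equation (Recall = -3*Score - 2*Sleep - 2).
Score = min(Sleep, Stress) + 6  [with Sleep=-3, Stress=5]  = 3
Grade = max(Score, Recall) - 4  [with Score=3, Recall=9]  = 5

5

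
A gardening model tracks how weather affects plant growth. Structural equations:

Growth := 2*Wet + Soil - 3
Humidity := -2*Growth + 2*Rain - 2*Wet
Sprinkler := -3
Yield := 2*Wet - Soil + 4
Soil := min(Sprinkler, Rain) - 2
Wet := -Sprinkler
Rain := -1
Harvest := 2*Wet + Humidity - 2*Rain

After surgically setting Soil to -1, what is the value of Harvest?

The intervention breaks the incoming arrows to Soil: Soil := min(Sprinkler, Rain) - 2 no longer applies, and Soil = -1.
Wet = -Sprinkler  [with Sprinkler=-3]  = 3
Growth = 2*Wet + Soil - 3  [with Wet=3, Soil=-1]  = 2
Humidity = -2*Growth + 2*Rain - 2*Wet  [with Growth=2, Rain=-1, Wet=3]  = -12
Harvest = 2*Wet + Humidity - 2*Rain  [with Wet=3, Humidity=-12, Rain=-1]  = -4

-4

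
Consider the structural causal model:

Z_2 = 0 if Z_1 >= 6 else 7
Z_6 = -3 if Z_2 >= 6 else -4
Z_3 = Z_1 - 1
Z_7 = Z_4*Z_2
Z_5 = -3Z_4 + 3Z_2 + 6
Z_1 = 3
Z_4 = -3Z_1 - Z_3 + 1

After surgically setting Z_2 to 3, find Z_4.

-10

Under do(Z_2=3), the mechanism Z_2 = 0 if Z_1 >= 6 else 7 is discarded; Z_2 is fixed at 3.
Since Z_4 is not a descendant of the intervened variable, it is unaffected.
Z_3 = Z_1 - 1  [with Z_1=3]  = 2
Z_4 = -3Z_1 - Z_3 + 1  [with Z_1=3, Z_3=2]  = -10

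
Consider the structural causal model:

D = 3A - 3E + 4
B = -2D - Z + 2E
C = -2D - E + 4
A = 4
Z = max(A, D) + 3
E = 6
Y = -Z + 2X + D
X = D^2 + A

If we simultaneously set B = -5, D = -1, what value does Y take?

2

Setting B = -5, D = -1 by intervention discards those variables' equations.
X = D^2 + A  [with D=-1, A=4]  = 5
Z = max(A, D) + 3  [with A=4, D=-1]  = 7
Y = -Z + 2X + D  [with Z=7, X=5, D=-1]  = 2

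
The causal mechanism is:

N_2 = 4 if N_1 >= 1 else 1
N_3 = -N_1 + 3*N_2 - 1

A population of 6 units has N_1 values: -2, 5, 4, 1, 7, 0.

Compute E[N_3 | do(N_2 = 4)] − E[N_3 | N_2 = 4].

Under do(N_2=4), N_2's equation is replaced by N_2=4 for every unit. Per-unit N_3: 13, 6, 7, 10, 4, 11. Mean = 8.5.
Conditioning on N_2=4 selects the 4 unit(s) with N_1 ∈ {5, 4, 1, 7}. Their N_3 values: 6, 7, 10, 4. Mean = 6.75.
Difference = 8.5 − 6.75 = 1.75.

1.75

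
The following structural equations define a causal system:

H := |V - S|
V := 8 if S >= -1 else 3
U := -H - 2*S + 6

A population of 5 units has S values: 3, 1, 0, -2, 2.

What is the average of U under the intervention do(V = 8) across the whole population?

-2.8

Under do(V=8), V's equation is replaced by V=8 for every unit. Per-unit U: -5, -3, -2, 0, -4. Mean = -2.8.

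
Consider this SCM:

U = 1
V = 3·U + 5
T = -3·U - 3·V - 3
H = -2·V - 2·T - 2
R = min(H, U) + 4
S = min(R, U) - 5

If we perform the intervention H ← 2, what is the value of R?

5

Intervening sets H = 2 and removes its equation (H = -2·V - 2·T - 2).
R = min(H, U) + 4  [with H=2, U=1]  = 5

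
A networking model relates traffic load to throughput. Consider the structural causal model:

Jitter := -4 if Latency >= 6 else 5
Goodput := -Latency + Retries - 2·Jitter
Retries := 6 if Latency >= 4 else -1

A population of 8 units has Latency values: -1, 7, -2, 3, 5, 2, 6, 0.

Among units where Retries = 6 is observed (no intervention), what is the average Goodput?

2

Conditioning on Retries=6 selects the 3 unit(s) with Latency ∈ {7, 5, 6}. Their Goodput values: 7, -9, 8. Mean = 2.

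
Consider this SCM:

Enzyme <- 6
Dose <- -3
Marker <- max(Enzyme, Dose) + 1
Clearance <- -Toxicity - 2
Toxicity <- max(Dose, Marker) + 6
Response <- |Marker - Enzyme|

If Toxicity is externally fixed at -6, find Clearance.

The intervention breaks the incoming arrows to Toxicity: Toxicity <- max(Dose, Marker) + 6 no longer applies, and Toxicity = -6.
Clearance = -Toxicity - 2  [with Toxicity=-6]  = 4

4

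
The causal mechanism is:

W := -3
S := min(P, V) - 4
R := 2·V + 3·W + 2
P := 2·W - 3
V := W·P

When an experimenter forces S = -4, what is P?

-9

Under do(S=-4), the mechanism S := min(P, V) - 4 is discarded; S is fixed at -4.
No directed path runs from S to P, so P keeps its natural value.
P = 2·W - 3  [with W=-3]  = -9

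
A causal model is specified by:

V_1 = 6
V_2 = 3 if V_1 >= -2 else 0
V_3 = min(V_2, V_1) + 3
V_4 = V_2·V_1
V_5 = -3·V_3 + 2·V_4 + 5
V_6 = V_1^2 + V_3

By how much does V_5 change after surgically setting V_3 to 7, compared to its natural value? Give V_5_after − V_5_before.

do(V_3=7) replaces the equation V_3 = min(V_2, V_1) + 3 with the constant V_3 = 7.
V_2 = 3 if V_1 >= -2 else 0  [with V_1=6]  = 3
V_4 = V_2·V_1  [with V_2=3, V_1=6]  = 18
V_5 = -3·V_3 + 2·V_4 + 5  [with V_3=7, V_4=18]  = 20
Without intervention: V_2 = 3 if V_1 >= -2 else 0  [with V_1=6]  = 3; V_3 = min(V_2, V_1) + 3  [with V_2=3, V_1=6]  = 6; V_4 = V_2·V_1  [with V_2=3, V_1=6]  = 18; V_5 = -3·V_3 + 2·V_4 + 5  [with V_3=6, V_4=18]  = 23.
Change = 20 − 23 = -3.

-3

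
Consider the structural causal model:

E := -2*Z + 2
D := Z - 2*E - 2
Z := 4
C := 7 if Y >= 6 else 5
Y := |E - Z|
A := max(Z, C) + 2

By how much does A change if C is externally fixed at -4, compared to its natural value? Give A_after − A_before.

-3

Under do(C=-4), the mechanism C := 7 if Y >= 6 else 5 is discarded; C is fixed at -4.
A = max(Z, C) + 2  [with Z=4, C=-4]  = 6
Without intervention: E = -2*Z + 2  [with Z=4]  = -6; Y = |E - Z|  [with E=-6, Z=4]  = 10; C = 7 if Y >= 6 else 5  [with Y=10]  = 7; A = max(Z, C) + 2  [with Z=4, C=7]  = 9.
Change = 6 − 9 = -3.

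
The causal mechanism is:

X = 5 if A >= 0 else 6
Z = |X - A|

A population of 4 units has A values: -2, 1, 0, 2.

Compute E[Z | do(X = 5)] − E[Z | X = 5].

0.75

do(X=5) breaks X's dependence on A. With X=5 fixed, Z across the units is 7, 4, 5, 3, mean 4.75.
Observing X=5 restricts to units where X's equation naturally yields 5: A ∈ {1, 0, 2}. In that subpopulation Z = 4, 5, 3, mean 4.
Difference = 4.75 − 4 = 0.75.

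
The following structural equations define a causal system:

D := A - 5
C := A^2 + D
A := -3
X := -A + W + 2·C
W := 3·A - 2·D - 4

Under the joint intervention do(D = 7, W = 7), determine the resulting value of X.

42

Under do(D = 7, W = 7), each intervened variable's structural equation is replaced by its fixed value.
C = A^2 + D  [with A=-3, D=7]  = 16
X = -A + W + 2·C  [with A=-3, W=7, C=16]  = 42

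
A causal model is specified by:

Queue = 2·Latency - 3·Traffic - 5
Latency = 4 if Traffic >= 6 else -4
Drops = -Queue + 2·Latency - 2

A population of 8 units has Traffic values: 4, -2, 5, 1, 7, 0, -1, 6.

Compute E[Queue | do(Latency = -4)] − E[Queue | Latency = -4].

-4

Every unit gets Latency=-4 under the intervention. Queue values become -25, -7, -28, -16, -34, -13, -10, -31; E[Queue|do(Latency=-4)] = -20.5.
Conditioning on Latency=-4 selects the 6 unit(s) with Traffic ∈ {4, -2, 5, 1, 0, -1}. Their Queue values: -25, -7, -28, -16, -13, -10. Mean = -16.5.
Difference = -20.5 − (-16.5) = -4.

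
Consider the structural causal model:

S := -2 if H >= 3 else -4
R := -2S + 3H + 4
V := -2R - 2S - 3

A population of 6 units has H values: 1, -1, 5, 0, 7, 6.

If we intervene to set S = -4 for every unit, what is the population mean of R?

Every unit gets S=-4 under the intervention. R values become 15, 9, 27, 12, 33, 30; E[R|do(S=-4)] = 21.

21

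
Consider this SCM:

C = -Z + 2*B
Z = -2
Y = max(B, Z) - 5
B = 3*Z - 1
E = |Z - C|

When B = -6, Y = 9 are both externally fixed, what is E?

Under do(B = -6, Y = 9), each intervened variable's structural equation is replaced by its fixed value.
C = -Z + 2*B  [with Z=-2, B=-6]  = -10
E = |Z - C|  [with Z=-2, C=-10]  = 8

8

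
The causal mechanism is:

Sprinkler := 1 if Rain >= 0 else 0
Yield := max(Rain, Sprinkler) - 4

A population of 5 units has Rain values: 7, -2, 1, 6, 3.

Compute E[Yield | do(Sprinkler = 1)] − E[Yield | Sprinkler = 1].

-0.65

The intervention sets Sprinkler=1 in all 5 units regardless of Rain. Recomputing Yield per unit gives 3, -3, -3, 2, -1; average -0.4.
E[Yield|Sprinkler=1] averages over only the 4 units with Sprinkler=1 (Rain = 7, 1, 6, 3): Yield = 3, -3, 2, -1, mean 0.25.
Difference = -0.4 − 0.25 = -0.65.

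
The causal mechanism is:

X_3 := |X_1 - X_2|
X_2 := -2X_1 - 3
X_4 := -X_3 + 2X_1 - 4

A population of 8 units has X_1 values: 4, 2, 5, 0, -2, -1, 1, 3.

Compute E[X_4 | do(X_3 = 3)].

Every unit gets X_3=3 under the intervention. X_4 values become 1, -3, 3, -7, -11, -9, -5, -1; E[X_4|do(X_3=3)] = -4.

-4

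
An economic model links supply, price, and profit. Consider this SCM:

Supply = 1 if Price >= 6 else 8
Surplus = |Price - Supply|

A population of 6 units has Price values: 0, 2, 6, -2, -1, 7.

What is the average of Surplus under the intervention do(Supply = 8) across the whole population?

6

Under do(Supply=8), Supply's equation is replaced by Supply=8 for every unit. Per-unit Surplus: 8, 6, 2, 10, 9, 1. Mean = 6.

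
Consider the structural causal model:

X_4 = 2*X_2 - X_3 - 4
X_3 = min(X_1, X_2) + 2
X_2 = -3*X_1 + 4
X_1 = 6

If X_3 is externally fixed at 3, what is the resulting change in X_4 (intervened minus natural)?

-15

The intervention breaks the incoming arrows to X_3: X_3 = min(X_1, X_2) + 2 no longer applies, and X_3 = 3.
X_2 = -3*X_1 + 4  [with X_1=6]  = -14
X_4 = 2*X_2 - X_3 - 4  [with X_2=-14, X_3=3]  = -35
Without intervention: X_2 = -3*X_1 + 4  [with X_1=6]  = -14; X_3 = min(X_1, X_2) + 2  [with X_1=6, X_2=-14]  = -12; X_4 = 2*X_2 - X_3 - 4  [with X_2=-14, X_3=-12]  = -20.
Change = -35 − (-20) = -15.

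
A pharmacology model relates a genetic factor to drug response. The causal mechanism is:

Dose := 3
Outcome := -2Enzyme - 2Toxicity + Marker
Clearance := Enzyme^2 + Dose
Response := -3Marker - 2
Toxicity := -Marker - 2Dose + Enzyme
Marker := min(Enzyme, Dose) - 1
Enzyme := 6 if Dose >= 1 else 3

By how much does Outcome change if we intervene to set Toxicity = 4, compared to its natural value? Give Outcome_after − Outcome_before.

Under do(Toxicity=4), the mechanism Toxicity := -Marker - 2Dose + Enzyme is discarded; Toxicity is fixed at 4.
Enzyme = 6 if Dose >= 1 else 3  [with Dose=3]  = 6
Marker = min(Enzyme, Dose) - 1  [with Enzyme=6, Dose=3]  = 2
Outcome = -2Enzyme - 2Toxicity + Marker  [with Enzyme=6, Toxicity=4, Marker=2]  = -18
Without intervention: Enzyme = 6 if Dose >= 1 else 3  [with Dose=3]  = 6; Marker = min(Enzyme, Dose) - 1  [with Enzyme=6, Dose=3]  = 2; Toxicity = -Marker - 2Dose + Enzyme  [with Marker=2, Dose=3, Enzyme=6]  = -2; Outcome = -2Enzyme - 2Toxicity + Marker  [with Enzyme=6, Toxicity=-2, Marker=2]  = -6.
Change = -18 − (-6) = -12.

-12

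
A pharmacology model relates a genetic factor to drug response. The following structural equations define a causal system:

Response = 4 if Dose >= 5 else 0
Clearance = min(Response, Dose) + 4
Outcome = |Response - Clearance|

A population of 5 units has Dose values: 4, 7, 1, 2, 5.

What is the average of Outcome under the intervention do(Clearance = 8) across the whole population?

6.4

The intervention sets Clearance=8 in all 5 units regardless of Dose. Recomputing Outcome per unit gives 8, 4, 8, 8, 4; average 6.4.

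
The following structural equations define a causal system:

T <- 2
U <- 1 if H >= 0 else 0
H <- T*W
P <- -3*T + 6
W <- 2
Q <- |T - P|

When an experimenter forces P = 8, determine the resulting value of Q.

The intervention breaks the incoming arrows to P: P <- -3*T + 6 no longer applies, and P = 8.
Q = |T - P|  [with T=2, P=8]  = 6

6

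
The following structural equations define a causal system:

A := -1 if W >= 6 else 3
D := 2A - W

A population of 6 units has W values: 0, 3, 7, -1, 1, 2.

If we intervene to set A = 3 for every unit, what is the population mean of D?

The intervention sets A=3 in all 6 units regardless of W. Recomputing D per unit gives 6, 3, -1, 7, 5, 4; average 4.

4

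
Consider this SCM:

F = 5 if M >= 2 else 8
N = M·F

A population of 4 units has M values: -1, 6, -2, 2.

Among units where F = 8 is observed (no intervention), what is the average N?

-12

Observing F=8 restricts to units where F's equation naturally yields 8: M ∈ {-1, -2}. In that subpopulation N = -8, -16, mean -12.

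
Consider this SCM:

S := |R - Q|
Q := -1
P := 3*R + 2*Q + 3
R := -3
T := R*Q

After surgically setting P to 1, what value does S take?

do(P=1) replaces the equation P := 3*R + 2*Q + 3 with the constant P = 1.
S is not downstream of the intervention, so its value is determined by the original equations.
S = |R - Q|  [with R=-3, Q=-1]  = 2

2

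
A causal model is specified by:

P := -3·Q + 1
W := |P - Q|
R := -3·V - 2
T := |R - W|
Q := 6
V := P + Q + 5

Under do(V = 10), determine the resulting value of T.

55

The intervention breaks the incoming arrows to V: V := P + Q + 5 no longer applies, and V = 10.
P = -3·Q + 1  [with Q=6]  = -17
R = -3·V - 2  [with V=10]  = -32
W = |P - Q|  [with P=-17, Q=6]  = 23
T = |R - W|  [with R=-32, W=23]  = 55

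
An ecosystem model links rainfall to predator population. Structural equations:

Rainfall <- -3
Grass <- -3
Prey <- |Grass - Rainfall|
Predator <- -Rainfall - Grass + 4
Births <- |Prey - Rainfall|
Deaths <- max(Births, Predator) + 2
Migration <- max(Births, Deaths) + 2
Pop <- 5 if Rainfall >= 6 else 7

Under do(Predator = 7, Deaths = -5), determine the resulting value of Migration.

5

Setting Predator = 7, Deaths = -5 by intervention discards those variables' equations.
Prey = |Grass - Rainfall|  [with Grass=-3, Rainfall=-3]  = 0
Births = |Prey - Rainfall|  [with Prey=0, Rainfall=-3]  = 3
Migration = max(Births, Deaths) + 2  [with Births=3, Deaths=-5]  = 5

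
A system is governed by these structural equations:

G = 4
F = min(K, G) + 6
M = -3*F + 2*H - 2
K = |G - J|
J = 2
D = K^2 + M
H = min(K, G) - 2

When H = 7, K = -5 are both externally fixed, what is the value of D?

The joint intervention fixes H = 7, K = -5, removing each variable's own equation.
F = min(K, G) + 6  [with K=-5, G=4]  = 1
M = -3*F + 2*H - 2  [with F=1, H=7]  = 9
D = K^2 + M  [with K=-5, M=9]  = 34

34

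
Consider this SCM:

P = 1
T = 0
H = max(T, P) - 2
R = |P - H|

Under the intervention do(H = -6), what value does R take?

The intervention breaks the incoming arrows to H: H = max(T, P) - 2 no longer applies, and H = -6.
R = |P - H|  [with P=1, H=-6]  = 7

7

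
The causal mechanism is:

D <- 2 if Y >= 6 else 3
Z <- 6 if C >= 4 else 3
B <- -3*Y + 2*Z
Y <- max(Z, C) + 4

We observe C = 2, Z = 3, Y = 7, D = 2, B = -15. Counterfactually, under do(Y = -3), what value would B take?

do(Y=-3) replaces the equation Y <- max(Z, C) + 4 with the constant Y = -3.
Z = 6 if C >= 4 else 3  [with C=2]  = 3
B = -3*Y + 2*Z  [with Y=-3, Z=3]  = 15

15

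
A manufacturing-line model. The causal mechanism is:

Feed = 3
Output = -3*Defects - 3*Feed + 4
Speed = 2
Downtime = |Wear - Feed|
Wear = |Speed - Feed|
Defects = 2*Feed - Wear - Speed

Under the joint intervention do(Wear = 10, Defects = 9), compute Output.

Setting Wear = 10, Defects = 9 by intervention discards those variables' equations.
Output = -3*Defects - 3*Feed + 4  [with Defects=9, Feed=3]  = -32

-32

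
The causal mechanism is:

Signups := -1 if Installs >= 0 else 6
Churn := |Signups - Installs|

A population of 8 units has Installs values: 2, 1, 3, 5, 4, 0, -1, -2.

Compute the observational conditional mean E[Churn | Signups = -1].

Observing Signups=-1 restricts to units where Signups's equation naturally yields -1: Installs ∈ {2, 1, 3, 5, 4, 0}. In that subpopulation Churn = 3, 2, 4, 6, 5, 1, mean 3.5.

3.5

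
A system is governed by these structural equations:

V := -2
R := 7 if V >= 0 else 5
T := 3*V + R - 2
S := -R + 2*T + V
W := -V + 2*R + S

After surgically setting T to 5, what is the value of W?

15

do(T=5) replaces the equation T := 3*V + R - 2 with the constant T = 5.
R = 7 if V >= 0 else 5  [with V=-2]  = 5
S = -R + 2*T + V  [with R=5, T=5, V=-2]  = 3
W = -V + 2*R + S  [with V=-2, R=5, S=3]  = 15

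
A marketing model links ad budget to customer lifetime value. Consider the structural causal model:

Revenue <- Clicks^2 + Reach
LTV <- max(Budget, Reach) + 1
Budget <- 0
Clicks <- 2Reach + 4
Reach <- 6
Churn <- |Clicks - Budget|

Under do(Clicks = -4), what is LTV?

7

The intervention breaks the incoming arrows to Clicks: Clicks <- 2Reach + 4 no longer applies, and Clicks = -4.
No directed path runs from Clicks to LTV, so LTV keeps its natural value.
LTV = max(Budget, Reach) + 1  [with Budget=0, Reach=6]  = 7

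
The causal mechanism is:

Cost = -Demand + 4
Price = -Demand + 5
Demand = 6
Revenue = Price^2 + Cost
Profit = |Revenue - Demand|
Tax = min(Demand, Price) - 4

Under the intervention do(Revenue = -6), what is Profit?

12

Under do(Revenue=-6), the mechanism Revenue = Price^2 + Cost is discarded; Revenue is fixed at -6.
Profit = |Revenue - Demand|  [with Revenue=-6, Demand=6]  = 12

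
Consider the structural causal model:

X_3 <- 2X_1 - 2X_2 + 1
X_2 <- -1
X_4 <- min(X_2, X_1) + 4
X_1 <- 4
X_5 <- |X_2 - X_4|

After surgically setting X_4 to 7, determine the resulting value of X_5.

Intervening sets X_4 = 7 and removes its equation (X_4 <- min(X_2, X_1) + 4).
X_5 = |X_2 - X_4|  [with X_2=-1, X_4=7]  = 8

8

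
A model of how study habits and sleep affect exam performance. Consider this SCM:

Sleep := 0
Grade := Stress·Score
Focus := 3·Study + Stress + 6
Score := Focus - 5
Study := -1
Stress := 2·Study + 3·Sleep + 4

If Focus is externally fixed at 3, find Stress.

Under do(Focus=3), the mechanism Focus := 3·Study + Stress + 6 is discarded; Focus is fixed at 3.
Since Stress is not a descendant of the intervened variable, it is unaffected.
Stress = 2·Study + 3·Sleep + 4  [with Study=-1, Sleep=0]  = 2

2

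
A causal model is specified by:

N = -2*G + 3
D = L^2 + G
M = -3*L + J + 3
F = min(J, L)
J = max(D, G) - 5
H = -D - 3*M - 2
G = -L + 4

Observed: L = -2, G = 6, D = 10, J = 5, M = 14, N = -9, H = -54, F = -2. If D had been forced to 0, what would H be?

The intervention breaks the incoming arrows to D: D = L^2 + G no longer applies, and D = 0.
G = -L + 4  [with L=-2]  = 6
J = max(D, G) - 5  [with D=0, G=6]  = 1
M = -3*L + J + 3  [with L=-2, J=1]  = 10
H = -D - 3*M - 2  [with D=0, M=10]  = -32

-32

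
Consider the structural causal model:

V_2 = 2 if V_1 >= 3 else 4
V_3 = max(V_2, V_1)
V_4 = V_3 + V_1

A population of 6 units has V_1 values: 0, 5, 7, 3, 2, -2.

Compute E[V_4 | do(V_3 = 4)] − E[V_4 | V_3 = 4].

Under do(V_3=4), V_3's equation is replaced by V_3=4 for every unit. Per-unit V_4: 4, 9, 11, 7, 6, 2. Mean = 6.5.
Conditioning on V_3=4 selects the 3 unit(s) with V_1 ∈ {0, 2, -2}. Their V_4 values: 4, 6, 2. Mean = 4.
Difference = 6.5 − 4 = 2.5.

2.5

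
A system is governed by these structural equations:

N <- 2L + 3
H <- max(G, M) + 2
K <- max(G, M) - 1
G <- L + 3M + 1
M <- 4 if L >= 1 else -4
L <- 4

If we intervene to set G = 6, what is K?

5

do(G=6) replaces the equation G <- L + 3M + 1 with the constant G = 6.
M = 4 if L >= 1 else -4  [with L=4]  = 4
K = max(G, M) - 1  [with G=6, M=4]  = 5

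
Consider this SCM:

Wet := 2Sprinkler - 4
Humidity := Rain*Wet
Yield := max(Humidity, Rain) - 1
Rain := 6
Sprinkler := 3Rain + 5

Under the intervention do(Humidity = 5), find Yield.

Intervening sets Humidity = 5 and removes its equation (Humidity := Rain*Wet).
Yield = max(Humidity, Rain) - 1  [with Humidity=5, Rain=6]  = 5

5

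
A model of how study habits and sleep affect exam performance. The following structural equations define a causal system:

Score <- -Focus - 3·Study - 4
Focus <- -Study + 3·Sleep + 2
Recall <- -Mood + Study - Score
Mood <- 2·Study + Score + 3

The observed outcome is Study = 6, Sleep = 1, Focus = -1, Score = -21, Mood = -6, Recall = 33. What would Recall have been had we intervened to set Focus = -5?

The intervention breaks the incoming arrows to Focus: Focus <- -Study + 3·Sleep + 2 no longer applies, and Focus = -5.
Score = -Focus - 3·Study - 4  [with Focus=-5, Study=6]  = -17
Mood = 2·Study + Score + 3  [with Study=6, Score=-17]  = -2
Recall = -Mood + Study - Score  [with Mood=-2, Study=6, Score=-17]  = 25

25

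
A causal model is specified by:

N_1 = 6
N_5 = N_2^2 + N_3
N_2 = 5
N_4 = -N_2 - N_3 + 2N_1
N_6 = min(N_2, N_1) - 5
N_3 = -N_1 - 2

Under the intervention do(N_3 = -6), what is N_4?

The intervention breaks the incoming arrows to N_3: N_3 = -N_1 - 2 no longer applies, and N_3 = -6.
N_4 = -N_2 - N_3 + 2N_1  [with N_2=5, N_3=-6, N_1=6]  = 13

13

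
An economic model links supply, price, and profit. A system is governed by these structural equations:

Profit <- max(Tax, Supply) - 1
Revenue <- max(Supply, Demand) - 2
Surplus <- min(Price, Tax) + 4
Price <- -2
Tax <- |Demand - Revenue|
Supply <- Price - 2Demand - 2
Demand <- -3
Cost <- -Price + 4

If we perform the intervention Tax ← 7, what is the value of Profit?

Intervening sets Tax = 7 and removes its equation (Tax <- |Demand - Revenue|).
Supply = Price - 2Demand - 2  [with Price=-2, Demand=-3]  = 2
Profit = max(Tax, Supply) - 1  [with Tax=7, Supply=2]  = 6

6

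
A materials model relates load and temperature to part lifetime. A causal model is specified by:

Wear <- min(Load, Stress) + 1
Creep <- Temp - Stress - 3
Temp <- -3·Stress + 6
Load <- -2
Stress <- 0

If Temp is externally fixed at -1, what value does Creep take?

-4

The intervention breaks the incoming arrows to Temp: Temp <- -3·Stress + 6 no longer applies, and Temp = -1.
Creep = Temp - Stress - 3  [with Temp=-1, Stress=0]  = -4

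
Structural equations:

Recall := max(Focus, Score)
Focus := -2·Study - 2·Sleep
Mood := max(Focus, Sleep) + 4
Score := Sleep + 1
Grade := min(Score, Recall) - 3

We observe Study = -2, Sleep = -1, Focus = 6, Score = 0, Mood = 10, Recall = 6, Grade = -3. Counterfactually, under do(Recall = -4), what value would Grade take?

-7

Intervening sets Recall = -4 and removes its equation (Recall := max(Focus, Score)).
Score = Sleep + 1  [with Sleep=-1]  = 0
Grade = min(Score, Recall) - 3  [with Score=0, Recall=-4]  = -7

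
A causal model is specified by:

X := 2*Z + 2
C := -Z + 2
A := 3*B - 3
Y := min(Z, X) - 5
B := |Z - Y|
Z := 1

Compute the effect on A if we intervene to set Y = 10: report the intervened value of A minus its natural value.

12

Under do(Y=10), the mechanism Y := min(Z, X) - 5 is discarded; Y is fixed at 10.
B = |Z - Y|  [with Z=1, Y=10]  = 9
A = 3*B - 3  [with B=9]  = 24
Without intervention: X = 2*Z + 2  [with Z=1]  = 4; Y = min(Z, X) - 5  [with Z=1, X=4]  = -4; B = |Z - Y|  [with Z=1, Y=-4]  = 5; A = 3*B - 3  [with B=5]  = 12.
Change = 24 − 12 = 12.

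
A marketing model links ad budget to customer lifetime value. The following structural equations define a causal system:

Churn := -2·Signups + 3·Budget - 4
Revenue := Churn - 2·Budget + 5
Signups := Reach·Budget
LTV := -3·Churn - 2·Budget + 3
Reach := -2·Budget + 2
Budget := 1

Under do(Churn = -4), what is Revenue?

Intervening sets Churn = -4 and removes its equation (Churn := -2·Signups + 3·Budget - 4).
Revenue = Churn - 2·Budget + 5  [with Churn=-4, Budget=1]  = -1

-1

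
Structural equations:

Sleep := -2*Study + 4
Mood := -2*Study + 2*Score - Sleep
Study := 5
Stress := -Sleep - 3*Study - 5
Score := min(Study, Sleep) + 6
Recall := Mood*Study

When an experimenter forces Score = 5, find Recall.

Under do(Score=5), the mechanism Score := min(Study, Sleep) + 6 is discarded; Score is fixed at 5.
Sleep = -2*Study + 4  [with Study=5]  = -6
Mood = -2*Study + 2*Score - Sleep  [with Study=5, Score=5, Sleep=-6]  = 6
Recall = Mood*Study  [with Mood=6, Study=5]  = 30

30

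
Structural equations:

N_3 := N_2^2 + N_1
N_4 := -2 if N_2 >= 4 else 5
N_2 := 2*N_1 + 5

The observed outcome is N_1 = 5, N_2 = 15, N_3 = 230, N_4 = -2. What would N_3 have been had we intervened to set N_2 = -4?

21

The intervention breaks the incoming arrows to N_2: N_2 := 2*N_1 + 5 no longer applies, and N_2 = -4.
N_3 = N_2^2 + N_1  [with N_2=-4, N_1=5]  = 21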